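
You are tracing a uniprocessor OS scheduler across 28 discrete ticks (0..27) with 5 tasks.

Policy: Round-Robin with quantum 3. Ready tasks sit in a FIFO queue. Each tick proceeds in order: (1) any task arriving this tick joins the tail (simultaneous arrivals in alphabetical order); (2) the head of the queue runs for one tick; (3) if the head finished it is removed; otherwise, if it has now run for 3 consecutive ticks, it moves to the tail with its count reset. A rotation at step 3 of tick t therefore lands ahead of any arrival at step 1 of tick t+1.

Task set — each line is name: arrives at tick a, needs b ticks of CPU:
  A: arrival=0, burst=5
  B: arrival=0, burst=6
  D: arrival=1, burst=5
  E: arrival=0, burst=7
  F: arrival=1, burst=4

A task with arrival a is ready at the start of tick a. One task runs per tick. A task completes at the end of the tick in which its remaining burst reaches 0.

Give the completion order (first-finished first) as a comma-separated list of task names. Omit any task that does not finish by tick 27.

t=0: queue=[A,B,E] q_used=0 → run A
t=1: queue=[A,B,E,D,F] q_used=1 → run A
t=2: queue=[A,B,E,D,F] q_used=2 → run A
t=3: queue=[B,E,D,F,A] q_used=0 → run B
t=4: queue=[B,E,D,F,A] q_used=1 → run B
t=5: queue=[B,E,D,F,A] q_used=2 → run B
t=6: queue=[E,D,F,A,B] q_used=0 → run E
t=7: queue=[E,D,F,A,B] q_used=1 → run E
t=8: queue=[E,D,F,A,B] q_used=2 → run E
t=9: queue=[D,F,A,B,E] q_used=0 → run D
t=10: queue=[D,F,A,B,E] q_used=1 → run D
t=11: queue=[D,F,A,B,E] q_used=2 → run D
t=12: queue=[F,A,B,E,D] q_used=0 → run F
t=13: queue=[F,A,B,E,D] q_used=1 → run F
t=14: queue=[F,A,B,E,D] q_used=2 → run F
t=15: queue=[A,B,E,D,F] q_used=0 → run A
t=16: queue=[A,B,E,D,F] q_used=1 → run A
t=17: queue=[B,E,D,F] q_used=0 → run B
t=18: queue=[B,E,D,F] q_used=1 → run B
t=19: queue=[B,E,D,F] q_used=2 → run B
t=20: queue=[E,D,F] q_used=0 → run E
t=21: queue=[E,D,F] q_used=1 → run E
t=22: queue=[E,D,F] q_used=2 → run E
t=23: queue=[D,F,E] q_used=0 → run D
t=24: queue=[D,F,E] q_used=1 → run D
t=25: queue=[F,E] q_used=0 → run F
t=26: queue=[E] q_used=0 → run E
t=27: (idle)

completion order = A, B, D, F, E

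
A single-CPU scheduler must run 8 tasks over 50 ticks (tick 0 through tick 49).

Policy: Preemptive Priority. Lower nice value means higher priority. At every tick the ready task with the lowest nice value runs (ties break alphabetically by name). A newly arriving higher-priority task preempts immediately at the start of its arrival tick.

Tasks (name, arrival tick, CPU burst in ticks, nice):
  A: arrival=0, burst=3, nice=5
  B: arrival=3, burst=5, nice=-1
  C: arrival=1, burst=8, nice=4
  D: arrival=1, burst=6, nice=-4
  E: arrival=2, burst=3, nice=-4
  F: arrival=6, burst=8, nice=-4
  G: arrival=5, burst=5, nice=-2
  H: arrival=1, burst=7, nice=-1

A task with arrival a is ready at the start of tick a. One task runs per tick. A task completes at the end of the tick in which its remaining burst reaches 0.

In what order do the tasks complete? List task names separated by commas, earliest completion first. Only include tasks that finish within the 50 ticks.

completion order = D, E, F, G, B, H, C, A

t=0: ready={A} → run A
t=1: ready={A,C,D,H} → run D
t=2: ready={A,C,D,E,H} → run D
t=3: ready={A,B,C,D,E,H} → run D
t=4: ready={A,B,C,D,E,H} → run D
t=5: ready={A,B,C,D,E,G,H} → run D
t=6: ready={A,B,C,D,E,F,G,H} → run D
t=7: ready={A,B,C,E,F,G,H} → run E
t=8: ready={A,B,C,E,F,G,H} → run E
t=9: ready={A,B,C,E,F,G,H} → run E
t=10: ready={A,B,C,F,G,H} → run F
t=11: ready={A,B,C,F,G,H} → run F
t=12: ready={A,B,C,F,G,H} → run F
t=13: ready={A,B,C,F,G,H} → run F
t=14: ready={A,B,C,F,G,H} → run F
t=15: ready={A,B,C,F,G,H} → run F
t=16: ready={A,B,C,F,G,H} → run F
t=17: ready={A,B,C,F,G,H} → run F
t=18: ready={A,B,C,G,H} → run G
t=19: ready={A,B,C,G,H} → run G
t=20: ready={A,B,C,G,H} → run G
t=21: ready={A,B,C,G,H} → run G
t=22: ready={A,B,C,G,H} → run G
t=23: ready={A,B,C,H} → run B
t=24: ready={A,B,C,H} → run B
t=25: ready={A,B,C,H} → run B
t=26: ready={A,B,C,H} → run B
t=27: ready={A,B,C,H} → run B
t=28: ready={A,C,H} → run H
t=29: ready={A,C,H} → run H
t=30: ready={A,C,H} → run H
t=31: ready={A,C,H} → run H
t=32: ready={A,C,H} → run H
t=33: ready={A,C,H} → run H
t=34: ready={A,C,H} → run H
t=35: ready={A,C} → run C
t=36: ready={A,C} → run C
t=37: ready={A,C} → run C
t=38: ready={A,C} → run C
t=39: ready={A,C} → run C
t=40: ready={A,C} → run C
t=41: ready={A,C} → run C
t=42: ready={A,C} → run C
t=43: ready={A} → run A
t=44: ready={A} → run A
t=45: (idle)
t=46: (idle)
t=47: (idle)
t=48: (idle)
t=49: (idle)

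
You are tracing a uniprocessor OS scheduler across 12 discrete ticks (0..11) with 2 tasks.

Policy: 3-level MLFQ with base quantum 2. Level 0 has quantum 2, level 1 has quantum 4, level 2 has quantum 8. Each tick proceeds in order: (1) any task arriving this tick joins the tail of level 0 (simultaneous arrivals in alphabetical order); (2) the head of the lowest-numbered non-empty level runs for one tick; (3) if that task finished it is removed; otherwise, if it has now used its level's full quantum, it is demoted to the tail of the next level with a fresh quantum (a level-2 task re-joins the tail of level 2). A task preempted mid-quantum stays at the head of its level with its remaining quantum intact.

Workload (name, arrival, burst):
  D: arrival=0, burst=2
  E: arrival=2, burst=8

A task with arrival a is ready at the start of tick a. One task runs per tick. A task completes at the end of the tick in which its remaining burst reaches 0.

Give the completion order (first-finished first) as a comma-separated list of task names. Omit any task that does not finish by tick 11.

t=0: L0/L1/L2 = D/-/- → run D
t=1: L0/L1/L2 = D/-/- → run D
t=2: L0/L1/L2 = E/-/- → run E
t=3: L0/L1/L2 = E/-/- → run E
t=4: L0/L1/L2 = -/E/- → run E
t=5: L0/L1/L2 = -/E/- → run E
t=6: L0/L1/L2 = -/E/- → run E
t=7: L0/L1/L2 = -/E/- → run E
t=8: L0/L1/L2 = -/-/E → run E
t=9: L0/L1/L2 = -/-/E → run E
t=10: (idle)
t=11: (idle)

completion order = D, E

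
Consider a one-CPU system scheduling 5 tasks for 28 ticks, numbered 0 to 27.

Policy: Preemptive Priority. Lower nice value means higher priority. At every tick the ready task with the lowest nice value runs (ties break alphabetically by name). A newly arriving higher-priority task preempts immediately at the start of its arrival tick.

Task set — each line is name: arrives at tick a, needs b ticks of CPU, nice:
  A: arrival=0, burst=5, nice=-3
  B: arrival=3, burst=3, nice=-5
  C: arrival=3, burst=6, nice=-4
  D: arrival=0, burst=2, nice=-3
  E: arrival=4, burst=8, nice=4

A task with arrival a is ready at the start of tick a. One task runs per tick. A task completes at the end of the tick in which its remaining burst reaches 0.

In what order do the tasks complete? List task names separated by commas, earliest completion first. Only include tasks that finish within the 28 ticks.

t=0: ready={A,D} → run A
t=1: ready={A,D} → run A
t=2: ready={A,D} → run A
t=3: ready={A,B,C,D} → run B
t=4: ready={A,B,C,D,E} → run B
t=5: ready={A,B,C,D,E} → run B
t=6: ready={A,C,D,E} → run C
t=7: ready={A,C,D,E} → run C
t=8: ready={A,C,D,E} → run C
t=9: ready={A,C,D,E} → run C
t=10: ready={A,C,D,E} → run C
t=11: ready={A,C,D,E} → run C
t=12: ready={A,D,E} → run A
t=13: ready={A,D,E} → run A
t=14: ready={D,E} → run D
t=15: ready={D,E} → run D
t=16: ready={E} → run E
t=17: ready={E} → run E
t=18: ready={E} → run E
t=19: ready={E} → run E
t=20: ready={E} → run E
t=21: ready={E} → run E
t=22: ready={E} → run E
t=23: ready={E} → run E
t=24: (idle)
t=25: (idle)
t=26: (idle)
t=27: (idle)

completion order = B, C, A, D, E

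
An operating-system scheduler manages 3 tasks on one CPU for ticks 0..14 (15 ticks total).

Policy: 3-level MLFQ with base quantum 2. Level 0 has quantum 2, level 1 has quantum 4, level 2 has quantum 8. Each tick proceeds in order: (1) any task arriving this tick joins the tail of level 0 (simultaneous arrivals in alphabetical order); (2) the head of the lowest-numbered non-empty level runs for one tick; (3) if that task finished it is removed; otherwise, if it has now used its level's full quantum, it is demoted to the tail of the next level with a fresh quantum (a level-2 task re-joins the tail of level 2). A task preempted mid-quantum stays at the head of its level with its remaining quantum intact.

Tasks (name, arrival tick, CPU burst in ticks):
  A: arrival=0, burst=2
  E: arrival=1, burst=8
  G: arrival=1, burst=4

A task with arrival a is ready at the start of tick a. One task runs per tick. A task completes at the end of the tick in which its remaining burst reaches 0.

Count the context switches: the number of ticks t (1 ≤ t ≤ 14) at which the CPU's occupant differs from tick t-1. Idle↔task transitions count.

context switches = 6

t=0: L0/L1/L2 = A/-/- → run A
t=1: L0/L1/L2 = AEG/-/- → run A
t=2: L0/L1/L2 = EG/-/- → run E
t=3: L0/L1/L2 = EG/-/- → run E
t=4: L0/L1/L2 = G/E/- → run G
t=5: L0/L1/L2 = G/E/- → run G
t=6: L0/L1/L2 = -/EG/- → run E
t=7: L0/L1/L2 = -/EG/- → run E
t=8: L0/L1/L2 = -/EG/- → run E
t=9: L0/L1/L2 = -/EG/- → run E
t=10: L0/L1/L2 = -/G/E → run G
t=11: L0/L1/L2 = -/G/E → run G
t=12: L0/L1/L2 = -/-/E → run E
t=13: L0/L1/L2 = -/-/E → run E
t=14: (idle)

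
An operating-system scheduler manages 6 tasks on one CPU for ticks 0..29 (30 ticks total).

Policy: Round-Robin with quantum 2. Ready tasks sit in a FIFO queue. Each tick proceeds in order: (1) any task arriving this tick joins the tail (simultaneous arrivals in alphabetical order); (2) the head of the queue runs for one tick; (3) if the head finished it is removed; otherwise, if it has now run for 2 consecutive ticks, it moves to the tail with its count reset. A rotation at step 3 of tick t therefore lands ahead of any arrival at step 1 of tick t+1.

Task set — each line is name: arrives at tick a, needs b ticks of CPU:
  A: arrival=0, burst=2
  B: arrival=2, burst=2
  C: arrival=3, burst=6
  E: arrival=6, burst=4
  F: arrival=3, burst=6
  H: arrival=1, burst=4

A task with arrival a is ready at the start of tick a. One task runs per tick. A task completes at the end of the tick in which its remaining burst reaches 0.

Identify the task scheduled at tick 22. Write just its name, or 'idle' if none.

t=0: queue=[A] q_used=0 → run A
t=1: queue=[A,H] q_used=1 → run A
t=2: queue=[H,B] q_used=0 → run H
t=3: queue=[H,B,C,F] q_used=1 → run H
t=4: queue=[B,C,F,H] q_used=0 → run B
t=5: queue=[B,C,F,H] q_used=1 → run B
t=6: queue=[C,F,H,E] q_used=0 → run C
t=7: queue=[C,F,H,E] q_used=1 → run C
t=8: queue=[F,H,E,C] q_used=0 → run F
t=9: queue=[F,H,E,C] q_used=1 → run F
t=10: queue=[H,E,C,F] q_used=0 → run H
t=11: queue=[H,E,C,F] q_used=1 → run H
t=12: queue=[E,C,F] q_used=0 → run E
t=13: queue=[E,C,F] q_used=1 → run E
t=14: queue=[C,F,E] q_used=0 → run C
t=15: queue=[C,F,E] q_used=1 → run C
t=16: queue=[F,E,C] q_used=0 → run F
t=17: queue=[F,E,C] q_used=1 → run F
t=18: queue=[E,C,F] q_used=0 → run E
t=19: queue=[E,C,F] q_used=1 → run E
t=20: queue=[C,F] q_used=0 → run C
t=21: queue=[C,F] q_used=1 → run C
t=22: queue=[F] q_used=0 → run F
t=23: queue=[F] q_used=1 → run F
t=24: (idle)
t=25: (idle)
t=26: (idle)
t=27: (idle)
t=28: (idle)
t=29: (idle)

running at tick 22 = F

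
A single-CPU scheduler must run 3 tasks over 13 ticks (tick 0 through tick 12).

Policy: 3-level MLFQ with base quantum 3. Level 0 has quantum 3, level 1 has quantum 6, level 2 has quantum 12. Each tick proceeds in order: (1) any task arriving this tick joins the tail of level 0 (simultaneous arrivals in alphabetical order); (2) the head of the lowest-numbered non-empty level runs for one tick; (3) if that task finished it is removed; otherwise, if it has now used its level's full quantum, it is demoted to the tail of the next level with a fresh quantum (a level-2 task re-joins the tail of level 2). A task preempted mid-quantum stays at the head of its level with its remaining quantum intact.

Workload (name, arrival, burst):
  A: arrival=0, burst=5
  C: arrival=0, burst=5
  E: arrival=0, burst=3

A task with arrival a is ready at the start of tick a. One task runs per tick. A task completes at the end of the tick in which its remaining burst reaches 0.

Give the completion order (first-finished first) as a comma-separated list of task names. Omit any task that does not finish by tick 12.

t=0: L0/L1/L2 = ACE/-/- → run A
t=1: L0/L1/L2 = ACE/-/- → run A
t=2: L0/L1/L2 = ACE/-/- → run A
t=3: L0/L1/L2 = CE/A/- → run C
t=4: L0/L1/L2 = CE/A/- → run C
t=5: L0/L1/L2 = CE/A/- → run C
t=6: L0/L1/L2 = E/AC/- → run E
t=7: L0/L1/L2 = E/AC/- → run E
t=8: L0/L1/L2 = E/AC/- → run E
t=9: L0/L1/L2 = -/AC/- → run A
t=10: L0/L1/L2 = -/AC/- → run A
t=11: L0/L1/L2 = -/C/- → run C
t=12: L0/L1/L2 = -/C/- → run C

completion order = E, A, C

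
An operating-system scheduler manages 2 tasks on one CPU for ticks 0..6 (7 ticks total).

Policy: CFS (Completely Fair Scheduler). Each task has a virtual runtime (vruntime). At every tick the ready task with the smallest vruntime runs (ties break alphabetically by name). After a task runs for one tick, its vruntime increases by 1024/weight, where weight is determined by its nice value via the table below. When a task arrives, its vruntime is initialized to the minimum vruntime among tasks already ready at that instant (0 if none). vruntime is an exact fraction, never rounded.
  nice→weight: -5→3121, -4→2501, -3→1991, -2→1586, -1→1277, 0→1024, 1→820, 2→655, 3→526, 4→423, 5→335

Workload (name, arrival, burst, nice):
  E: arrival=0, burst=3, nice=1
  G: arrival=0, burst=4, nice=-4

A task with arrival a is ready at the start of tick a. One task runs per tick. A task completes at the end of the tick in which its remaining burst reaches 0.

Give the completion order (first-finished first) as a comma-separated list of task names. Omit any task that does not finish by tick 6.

completion order = G, E

t=0: vr[E=0 G=0] → run E
t=1: vr[E=256/205 G=0] → run G
t=2: vr[E=256/205 G=1024/2501] → run G
t=3: vr[E=256/205 G=2048/2501] → run G
t=4: vr[E=256/205 G=3072/2501] → run G
t=5: vr[E=256/205] → run E
t=6: vr[E=512/205] → run E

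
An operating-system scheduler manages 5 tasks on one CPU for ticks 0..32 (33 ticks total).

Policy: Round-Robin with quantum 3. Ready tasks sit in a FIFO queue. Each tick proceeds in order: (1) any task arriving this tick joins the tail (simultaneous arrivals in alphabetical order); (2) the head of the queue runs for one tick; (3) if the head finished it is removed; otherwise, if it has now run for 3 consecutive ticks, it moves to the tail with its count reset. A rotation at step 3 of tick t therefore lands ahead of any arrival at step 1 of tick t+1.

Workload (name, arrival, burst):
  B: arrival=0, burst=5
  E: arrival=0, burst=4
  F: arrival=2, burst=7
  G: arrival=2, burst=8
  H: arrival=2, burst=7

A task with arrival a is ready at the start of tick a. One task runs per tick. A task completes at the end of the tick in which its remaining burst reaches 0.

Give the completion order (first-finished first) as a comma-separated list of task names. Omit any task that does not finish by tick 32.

t=0: queue=[B,E] q_used=0 → run B
t=1: queue=[B,E] q_used=1 → run B
t=2: queue=[B,E,F,G,H] q_used=2 → run B
t=3: queue=[E,F,G,H,B] q_used=0 → run E
t=4: queue=[E,F,G,H,B] q_used=1 → run E
t=5: queue=[E,F,G,H,B] q_used=2 → run E
t=6: queue=[F,G,H,B,E] q_used=0 → run F
t=7: queue=[F,G,H,B,E] q_used=1 → run F
t=8: queue=[F,G,H,B,E] q_used=2 → run F
t=9: queue=[G,H,B,E,F] q_used=0 → run G
t=10: queue=[G,H,B,E,F] q_used=1 → run G
t=11: queue=[G,H,B,E,F] q_used=2 → run G
t=12: queue=[H,B,E,F,G] q_used=0 → run H
t=13: queue=[H,B,E,F,G] q_used=1 → run H
t=14: queue=[H,B,E,F,G] q_used=2 → run H
t=15: queue=[B,E,F,G,H] q_used=0 → run B
t=16: queue=[B,E,F,G,H] q_used=1 → run B
t=17: queue=[E,F,G,H] q_used=0 → run E
t=18: queue=[F,G,H] q_used=0 → run F
t=19: queue=[F,G,H] q_used=1 → run F
t=20: queue=[F,G,H] q_used=2 → run F
t=21: queue=[G,H,F] q_used=0 → run G
t=22: queue=[G,H,F] q_used=1 → run G
t=23: queue=[G,H,F] q_used=2 → run G
t=24: queue=[H,F,G] q_used=0 → run H
t=25: queue=[H,F,G] q_used=1 → run H
t=26: queue=[H,F,G] q_used=2 → run H
t=27: queue=[F,G,H] q_used=0 → run F
t=28: queue=[G,H] q_used=0 → run G
t=29: queue=[G,H] q_used=1 → run G
t=30: queue=[H] q_used=0 → run H
t=31: (idle)
t=32: (idle)

completion order = B, E, F, G, H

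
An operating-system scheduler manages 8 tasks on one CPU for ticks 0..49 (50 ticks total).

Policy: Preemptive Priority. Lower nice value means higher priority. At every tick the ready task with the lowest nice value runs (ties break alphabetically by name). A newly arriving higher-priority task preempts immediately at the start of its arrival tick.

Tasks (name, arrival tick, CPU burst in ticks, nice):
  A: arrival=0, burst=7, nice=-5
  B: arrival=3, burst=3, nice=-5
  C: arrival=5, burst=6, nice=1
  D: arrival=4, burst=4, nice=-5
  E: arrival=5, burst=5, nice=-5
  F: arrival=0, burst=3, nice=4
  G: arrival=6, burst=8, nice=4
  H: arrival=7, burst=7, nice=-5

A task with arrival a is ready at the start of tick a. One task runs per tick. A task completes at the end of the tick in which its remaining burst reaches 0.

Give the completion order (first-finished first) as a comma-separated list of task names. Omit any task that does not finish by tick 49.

completion order = A, B, D, E, H, C, F, G

t=0: ready={A,F} → run A
t=1: ready={A,F} → run A
t=2: ready={A,F} → run A
t=3: ready={A,B,F} → run A
t=4: ready={A,B,D,F} → run A
t=5: ready={A,B,C,D,E,F} → run A
t=6: ready={A,B,C,D,E,F,G} → run A
t=7: ready={B,C,D,E,F,G,H} → run B
t=8: ready={B,C,D,E,F,G,H} → run B
t=9: ready={B,C,D,E,F,G,H} → run B
t=10: ready={C,D,E,F,G,H} → run D
t=11: ready={C,D,E,F,G,H} → run D
t=12: ready={C,D,E,F,G,H} → run D
t=13: ready={C,D,E,F,G,H} → run D
t=14: ready={C,E,F,G,H} → run E
t=15: ready={C,E,F,G,H} → run E
t=16: ready={C,E,F,G,H} → run E
t=17: ready={C,E,F,G,H} → run E
t=18: ready={C,E,F,G,H} → run E
t=19: ready={C,F,G,H} → run H
t=20: ready={C,F,G,H} → run H
t=21: ready={C,F,G,H} → run H
t=22: ready={C,F,G,H} → run H
t=23: ready={C,F,G,H} → run H
t=24: ready={C,F,G,H} → run H
t=25: ready={C,F,G,H} → run H
t=26: ready={C,F,G} → run C
t=27: ready={C,F,G} → run C
t=28: ready={C,F,G} → run C
t=29: ready={C,F,G} → run C
t=30: ready={C,F,G} → run C
t=31: ready={C,F,G} → run C
t=32: ready={F,G} → run F
t=33: ready={F,G} → run F
t=34: ready={F,G} → run F
t=35: ready={G} → run G
t=36: ready={G} → run G
t=37: ready={G} → run G
t=38: ready={G} → run G
t=39: ready={G} → run G
t=40: ready={G} → run G
t=41: ready={G} → run G
t=42: ready={G} → run G
t=43: (idle)
t=44: (idle)
t=45: (idle)
t=46: (idle)
t=47: (idle)
t=48: (idle)
t=49: (idle)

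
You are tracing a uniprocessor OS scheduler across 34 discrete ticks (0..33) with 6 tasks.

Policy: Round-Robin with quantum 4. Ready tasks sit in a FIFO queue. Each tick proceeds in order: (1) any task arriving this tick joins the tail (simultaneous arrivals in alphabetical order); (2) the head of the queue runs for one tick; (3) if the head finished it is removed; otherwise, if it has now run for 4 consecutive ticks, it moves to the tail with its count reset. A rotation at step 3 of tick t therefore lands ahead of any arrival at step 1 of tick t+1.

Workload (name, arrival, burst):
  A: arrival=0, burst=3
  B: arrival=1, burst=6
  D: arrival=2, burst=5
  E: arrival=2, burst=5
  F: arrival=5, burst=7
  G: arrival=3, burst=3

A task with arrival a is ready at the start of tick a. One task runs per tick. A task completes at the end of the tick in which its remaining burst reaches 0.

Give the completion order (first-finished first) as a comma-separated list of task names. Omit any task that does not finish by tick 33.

completion order = A, G, B, D, E, F

t=0: queue=[A] q_used=0 → run A
t=1: queue=[A,B] q_used=1 → run A
t=2: queue=[A,B,D,E] q_used=2 → run A
t=3: queue=[B,D,E,G] q_used=0 → run B
t=4: queue=[B,D,E,G] q_used=1 → run B
t=5: queue=[B,D,E,G,F] q_used=2 → run B
t=6: queue=[B,D,E,G,F] q_used=3 → run B
t=7: queue=[D,E,G,F,B] q_used=0 → run D
t=8: queue=[D,E,G,F,B] q_used=1 → run D
t=9: queue=[D,E,G,F,B] q_used=2 → run D
t=10: queue=[D,E,G,F,B] q_used=3 → run D
t=11: queue=[E,G,F,B,D] q_used=0 → run E
t=12: queue=[E,G,F,B,D] q_used=1 → run E
t=13: queue=[E,G,F,B,D] q_used=2 → run E
t=14: queue=[E,G,F,B,D] q_used=3 → run E
t=15: queue=[G,F,B,D,E] q_used=0 → run G
t=16: queue=[G,F,B,D,E] q_used=1 → run G
t=17: queue=[G,F,B,D,E] q_used=2 → run G
t=18: queue=[F,B,D,E] q_used=0 → run F
t=19: queue=[F,B,D,E] q_used=1 → run F
t=20: queue=[F,B,D,E] q_used=2 → run F
t=21: queue=[F,B,D,E] q_used=3 → run F
t=22: queue=[B,D,E,F] q_used=0 → run B
t=23: queue=[B,D,E,F] q_used=1 → run B
t=24: queue=[D,E,F] q_used=0 → run D
t=25: queue=[E,F] q_used=0 → run E
t=26: queue=[F] q_used=0 → run F
t=27: queue=[F] q_used=1 → run F
t=28: queue=[F] q_used=2 → run F
t=29: (idle)
t=30: (idle)
t=31: (idle)
t=32: (idle)
t=33: (idle)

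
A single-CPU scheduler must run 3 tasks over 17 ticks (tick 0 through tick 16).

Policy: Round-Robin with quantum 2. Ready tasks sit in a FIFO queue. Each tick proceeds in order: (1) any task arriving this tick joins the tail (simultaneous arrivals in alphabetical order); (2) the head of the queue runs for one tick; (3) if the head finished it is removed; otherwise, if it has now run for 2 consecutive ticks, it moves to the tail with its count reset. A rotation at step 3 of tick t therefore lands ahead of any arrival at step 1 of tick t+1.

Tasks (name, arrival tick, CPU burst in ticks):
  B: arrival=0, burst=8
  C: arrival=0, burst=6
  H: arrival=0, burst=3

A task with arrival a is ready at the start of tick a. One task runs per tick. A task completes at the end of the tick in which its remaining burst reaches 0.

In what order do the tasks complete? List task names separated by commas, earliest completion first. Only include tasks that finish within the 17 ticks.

completion order = H, C, B

t=0: queue=[B,C,H] q_used=0 → run B
t=1: queue=[B,C,H] q_used=1 → run B
t=2: queue=[C,H,B] q_used=0 → run C
t=3: queue=[C,H,B] q_used=1 → run C
t=4: queue=[H,B,C] q_used=0 → run H
t=5: queue=[H,B,C] q_used=1 → run H
t=6: queue=[B,C,H] q_used=0 → run B
t=7: queue=[B,C,H] q_used=1 → run B
t=8: queue=[C,H,B] q_used=0 → run C
t=9: queue=[C,H,B] q_used=1 → run C
t=10: queue=[H,B,C] q_used=0 → run H
t=11: queue=[B,C] q_used=0 → run B
t=12: queue=[B,C] q_used=1 → run B
t=13: queue=[C,B] q_used=0 → run C
t=14: queue=[C,B] q_used=1 → run C
t=15: queue=[B] q_used=0 → run B
t=16: queue=[B] q_used=1 → run B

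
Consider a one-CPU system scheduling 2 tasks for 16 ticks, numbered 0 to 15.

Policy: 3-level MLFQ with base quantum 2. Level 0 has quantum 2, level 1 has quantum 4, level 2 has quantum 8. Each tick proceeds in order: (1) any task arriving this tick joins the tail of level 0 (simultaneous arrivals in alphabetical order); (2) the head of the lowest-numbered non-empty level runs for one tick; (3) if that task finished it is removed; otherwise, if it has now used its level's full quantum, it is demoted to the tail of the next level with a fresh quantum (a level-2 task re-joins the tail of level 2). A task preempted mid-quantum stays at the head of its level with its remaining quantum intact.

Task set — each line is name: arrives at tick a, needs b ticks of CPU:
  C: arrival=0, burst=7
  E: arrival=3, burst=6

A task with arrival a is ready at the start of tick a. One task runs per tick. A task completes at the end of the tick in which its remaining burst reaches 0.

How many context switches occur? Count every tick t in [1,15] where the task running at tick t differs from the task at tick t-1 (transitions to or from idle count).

context switches = 5

t=0: L0/L1/L2 = C/-/- → run C
t=1: L0/L1/L2 = C/-/- → run C
t=2: L0/L1/L2 = -/C/- → run C
t=3: L0/L1/L2 = E/C/- → run E
t=4: L0/L1/L2 = E/C/- → run E
t=5: L0/L1/L2 = -/CE/- → run C
t=6: L0/L1/L2 = -/CE/- → run C
t=7: L0/L1/L2 = -/CE/- → run C
t=8: L0/L1/L2 = -/E/C → run E
t=9: L0/L1/L2 = -/E/C → run E
t=10: L0/L1/L2 = -/E/C → run E
t=11: L0/L1/L2 = -/E/C → run E
t=12: L0/L1/L2 = -/-/C → run C
t=13: (idle)
t=14: (idle)
t=15: (idle)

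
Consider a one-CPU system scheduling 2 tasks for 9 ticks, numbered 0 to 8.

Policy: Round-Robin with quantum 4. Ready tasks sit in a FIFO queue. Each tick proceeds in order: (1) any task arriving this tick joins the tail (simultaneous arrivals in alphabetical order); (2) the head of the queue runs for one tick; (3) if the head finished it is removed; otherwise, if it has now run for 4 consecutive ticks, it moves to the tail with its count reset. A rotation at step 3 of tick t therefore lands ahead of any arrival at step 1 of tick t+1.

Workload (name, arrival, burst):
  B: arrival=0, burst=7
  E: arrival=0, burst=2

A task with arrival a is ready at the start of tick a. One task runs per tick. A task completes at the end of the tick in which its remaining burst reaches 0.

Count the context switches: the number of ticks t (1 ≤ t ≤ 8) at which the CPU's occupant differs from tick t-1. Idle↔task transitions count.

t=0: queue=[B,E] q_used=0 → run B
t=1: queue=[B,E] q_used=1 → run B
t=2: queue=[B,E] q_used=2 → run B
t=3: queue=[B,E] q_used=3 → run B
t=4: queue=[E,B] q_used=0 → run E
t=5: queue=[E,B] q_used=1 → run E
t=6: queue=[B] q_used=0 → run B
t=7: queue=[B] q_used=1 → run B
t=8: queue=[B] q_used=2 → run B

context switches = 2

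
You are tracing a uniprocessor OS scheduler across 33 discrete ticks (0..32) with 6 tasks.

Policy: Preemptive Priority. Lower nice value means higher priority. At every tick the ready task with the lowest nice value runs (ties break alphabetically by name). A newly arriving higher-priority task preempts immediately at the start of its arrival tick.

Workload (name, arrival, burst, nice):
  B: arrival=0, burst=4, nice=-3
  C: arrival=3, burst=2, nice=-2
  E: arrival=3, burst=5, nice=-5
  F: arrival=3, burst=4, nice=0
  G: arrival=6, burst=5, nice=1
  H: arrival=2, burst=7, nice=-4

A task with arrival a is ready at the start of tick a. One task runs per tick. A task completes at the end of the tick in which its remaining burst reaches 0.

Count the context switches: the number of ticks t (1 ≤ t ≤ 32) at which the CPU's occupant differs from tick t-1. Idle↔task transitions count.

t=0: ready={B} → run B
t=1: ready={B} → run B
t=2: ready={B,H} → run H
t=3: ready={B,C,E,F,H} → run E
t=4: ready={B,C,E,F,H} → run E
t=5: ready={B,C,E,F,H} → run E
t=6: ready={B,C,E,F,G,H} → run E
t=7: ready={B,C,E,F,G,H} → run E
t=8: ready={B,C,F,G,H} → run H
t=9: ready={B,C,F,G,H} → run H
t=10: ready={B,C,F,G,H} → run H
t=11: ready={B,C,F,G,H} → run H
t=12: ready={B,C,F,G,H} → run H
t=13: ready={B,C,F,G,H} → run H
t=14: ready={B,C,F,G} → run B
t=15: ready={B,C,F,G} → run B
t=16: ready={C,F,G} → run C
t=17: ready={C,F,G} → run C
t=18: ready={F,G} → run F
t=19: ready={F,G} → run F
t=20: ready={F,G} → run F
t=21: ready={F,G} → run F
t=22: ready={G} → run G
t=23: ready={G} → run G
t=24: ready={G} → run G
t=25: ready={G} → run G
t=26: ready={G} → run G
t=27: (idle)
t=28: (idle)
t=29: (idle)
t=30: (idle)
t=31: (idle)
t=32: (idle)

context switches = 8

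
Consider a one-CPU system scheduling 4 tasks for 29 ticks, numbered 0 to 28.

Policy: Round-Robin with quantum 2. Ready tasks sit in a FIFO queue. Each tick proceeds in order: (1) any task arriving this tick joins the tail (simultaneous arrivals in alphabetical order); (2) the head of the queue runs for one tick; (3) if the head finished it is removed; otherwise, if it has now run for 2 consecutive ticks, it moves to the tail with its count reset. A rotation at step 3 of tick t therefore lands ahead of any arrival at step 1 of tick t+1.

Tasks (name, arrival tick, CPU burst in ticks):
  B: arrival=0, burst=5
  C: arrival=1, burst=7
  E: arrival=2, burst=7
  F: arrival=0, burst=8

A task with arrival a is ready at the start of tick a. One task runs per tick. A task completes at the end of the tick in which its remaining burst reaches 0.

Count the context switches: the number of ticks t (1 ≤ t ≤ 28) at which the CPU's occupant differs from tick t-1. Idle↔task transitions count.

context switches = 15

t=0: queue=[B,F] q_used=0 → run B
t=1: queue=[B,F,C] q_used=1 → run B
t=2: queue=[F,C,B,E] q_used=0 → run F
t=3: queue=[F,C,B,E] q_used=1 → run F
t=4: queue=[C,B,E,F] q_used=0 → run C
t=5: queue=[C,B,E,F] q_used=1 → run C
t=6: queue=[B,E,F,C] q_used=0 → run B
t=7: queue=[B,E,F,C] q_used=1 → run B
t=8: queue=[E,F,C,B] q_used=0 → run E
t=9: queue=[E,F,C,B] q_used=1 → run E
t=10: queue=[F,C,B,E] q_used=0 → run F
t=11: queue=[F,C,B,E] q_used=1 → run F
t=12: queue=[C,B,E,F] q_used=0 → run C
t=13: queue=[C,B,E,F] q_used=1 → run C
t=14: queue=[B,E,F,C] q_used=0 → run B
t=15: queue=[E,F,C] q_used=0 → run E
t=16: queue=[E,F,C] q_used=1 → run E
t=17: queue=[F,C,E] q_used=0 → run F
t=18: queue=[F,C,E] q_used=1 → run F
t=19: queue=[C,E,F] q_used=0 → run C
t=20: queue=[C,E,F] q_used=1 → run C
t=21: queue=[E,F,C] q_used=0 → run E
t=22: queue=[E,F,C] q_used=1 → run E
t=23: queue=[F,C,E] q_used=0 → run F
t=24: queue=[F,C,E] q_used=1 → run F
t=25: queue=[C,E] q_used=0 → run C
t=26: queue=[E] q_used=0 → run E
t=27: (idle)
t=28: (idle)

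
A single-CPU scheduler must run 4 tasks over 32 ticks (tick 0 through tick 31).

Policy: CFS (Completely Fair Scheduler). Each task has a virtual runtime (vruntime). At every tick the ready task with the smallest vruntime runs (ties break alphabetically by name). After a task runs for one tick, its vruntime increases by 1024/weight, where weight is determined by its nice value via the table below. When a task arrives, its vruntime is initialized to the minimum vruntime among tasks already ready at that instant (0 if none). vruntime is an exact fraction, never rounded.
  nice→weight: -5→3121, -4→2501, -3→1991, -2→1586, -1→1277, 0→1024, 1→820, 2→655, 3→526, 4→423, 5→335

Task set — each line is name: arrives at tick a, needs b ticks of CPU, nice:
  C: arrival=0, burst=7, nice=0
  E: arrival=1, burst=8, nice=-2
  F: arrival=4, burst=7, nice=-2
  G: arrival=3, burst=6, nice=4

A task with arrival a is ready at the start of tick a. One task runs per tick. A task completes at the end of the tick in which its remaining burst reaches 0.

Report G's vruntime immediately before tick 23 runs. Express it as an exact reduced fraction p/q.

vruntime(G, start of tick 23) = 2176079/335439

t=0: vr[C=0] → run C
t=1: vr[C=1 E=1] → run C
t=2: vr[C=2 E=1] → run E
t=3: vr[C=2 E=1305/793 G=1305/793] → run E
t=4: vr[C=2 E=1817/793 F=1305/793 G=1305/793] → run F
t=5: vr[C=2 E=1817/793 F=1817/793 G=1305/793] → run G
t=6: vr[C=2 E=1817/793 F=1817/793 G=1364047/335439] → run C
t=7: vr[C=3 E=1817/793 F=1817/793 G=1364047/335439] → run E
t=8: vr[C=3 E=2329/793 F=1817/793 G=1364047/335439] → run F
t=9: vr[C=3 E=2329/793 F=2329/793 G=1364047/335439] → run E
t=10: vr[C=3 E=2841/793 F=2329/793 G=1364047/335439] → run F
t=11: vr[C=3 E=2841/793 F=2841/793 G=1364047/335439] → run C
t=12: vr[C=4 E=2841/793 F=2841/793 G=1364047/335439] → run E
t=13: vr[C=4 E=3353/793 F=2841/793 G=1364047/335439] → run F
t=14: vr[C=4 E=3353/793 F=3353/793 G=1364047/335439] → run C
t=15: vr[C=5 E=3353/793 F=3353/793 G=1364047/335439] → run G
t=16: vr[C=5 E=3353/793 F=3353/793 G=2176079/335439] → run E
t=17: vr[C=5 E=3865/793 F=3353/793 G=2176079/335439] → run F
t=18: vr[C=5 E=3865/793 F=3865/793 G=2176079/335439] → run E
t=19: vr[C=5 E=4377/793 F=3865/793 G=2176079/335439] → run F
t=20: vr[C=5 E=4377/793 F=4377/793 G=2176079/335439] → run C
t=21: vr[C=6 E=4377/793 F=4377/793 G=2176079/335439] → run E
t=22: vr[C=6 F=4377/793 G=2176079/335439] → run F
t=23: vr[C=6 G=2176079/335439] → run C
t=24: vr[G=2176079/335439] → run G
t=25: vr[G=996037/111813] → run G
t=26: vr[G=3800143/335439] → run G
t=27: vr[G=4612175/335439] → run G
t=28: (idle)
t=29: (idle)
t=30: (idle)
t=31: (idle)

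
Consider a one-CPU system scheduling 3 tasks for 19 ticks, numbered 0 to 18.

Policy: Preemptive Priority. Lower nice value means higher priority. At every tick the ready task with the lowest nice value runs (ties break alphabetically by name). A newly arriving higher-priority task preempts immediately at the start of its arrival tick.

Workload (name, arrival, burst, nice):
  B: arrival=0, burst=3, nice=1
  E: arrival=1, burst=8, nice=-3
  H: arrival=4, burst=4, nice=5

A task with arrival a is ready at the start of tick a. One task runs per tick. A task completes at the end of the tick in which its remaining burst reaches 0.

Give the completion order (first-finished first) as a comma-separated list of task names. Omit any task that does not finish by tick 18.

completion order = E, B, H

t=0: ready={B} → run B
t=1: ready={B,E} → run E
t=2: ready={B,E} → run E
t=3: ready={B,E} → run E
t=4: ready={B,E,H} → run E
t=5: ready={B,E,H} → run E
t=6: ready={B,E,H} → run E
t=7: ready={B,E,H} → run E
t=8: ready={B,E,H} → run E
t=9: ready={B,H} → run B
t=10: ready={B,H} → run B
t=11: ready={H} → run H
t=12: ready={H} → run H
t=13: ready={H} → run H
t=14: ready={H} → run H
t=15: (idle)
t=16: (idle)
t=17: (idle)
t=18: (idle)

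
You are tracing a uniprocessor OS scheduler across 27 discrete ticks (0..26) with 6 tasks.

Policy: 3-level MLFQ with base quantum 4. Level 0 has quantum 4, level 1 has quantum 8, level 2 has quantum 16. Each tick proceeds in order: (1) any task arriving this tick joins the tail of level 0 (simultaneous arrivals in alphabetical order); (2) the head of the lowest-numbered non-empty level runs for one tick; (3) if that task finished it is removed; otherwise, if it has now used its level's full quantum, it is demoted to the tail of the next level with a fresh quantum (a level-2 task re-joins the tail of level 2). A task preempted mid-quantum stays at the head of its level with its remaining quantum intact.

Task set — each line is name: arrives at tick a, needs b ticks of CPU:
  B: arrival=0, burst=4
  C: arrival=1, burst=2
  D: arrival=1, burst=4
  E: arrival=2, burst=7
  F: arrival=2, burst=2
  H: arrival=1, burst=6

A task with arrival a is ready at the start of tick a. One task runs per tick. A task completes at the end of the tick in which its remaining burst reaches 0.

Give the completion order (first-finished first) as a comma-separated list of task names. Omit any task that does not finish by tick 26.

completion order = B, C, D, F, H, E

t=0: L0/L1/L2 = B/-/- → run B
t=1: L0/L1/L2 = BCDH/-/- → run B
t=2: L0/L1/L2 = BCDHEF/-/- → run B
t=3: L0/L1/L2 = BCDHEF/-/- → run B
t=4: L0/L1/L2 = CDHEF/-/- → run C
t=5: L0/L1/L2 = CDHEF/-/- → run C
t=6: L0/L1/L2 = DHEF/-/- → run D
t=7: L0/L1/L2 = DHEF/-/- → run D
t=8: L0/L1/L2 = DHEF/-/- → run D
t=9: L0/L1/L2 = DHEF/-/- → run D
t=10: L0/L1/L2 = HEF/-/- → run H
t=11: L0/L1/L2 = HEF/-/- → run H
t=12: L0/L1/L2 = HEF/-/- → run H
t=13: L0/L1/L2 = HEF/-/- → run H
t=14: L0/L1/L2 = EF/H/- → run E
t=15: L0/L1/L2 = EF/H/- → run E
t=16: L0/L1/L2 = EF/H/- → run E
t=17: L0/L1/L2 = EF/H/- → run E
t=18: L0/L1/L2 = F/HE/- → run F
t=19: L0/L1/L2 = F/HE/- → run F
t=20: L0/L1/L2 = -/HE/- → run H
t=21: L0/L1/L2 = -/HE/- → run H
t=22: L0/L1/L2 = -/E/- → run E
t=23: L0/L1/L2 = -/E/- → run E
t=24: L0/L1/L2 = -/E/- → run E
t=25: (idle)
t=26: (idle)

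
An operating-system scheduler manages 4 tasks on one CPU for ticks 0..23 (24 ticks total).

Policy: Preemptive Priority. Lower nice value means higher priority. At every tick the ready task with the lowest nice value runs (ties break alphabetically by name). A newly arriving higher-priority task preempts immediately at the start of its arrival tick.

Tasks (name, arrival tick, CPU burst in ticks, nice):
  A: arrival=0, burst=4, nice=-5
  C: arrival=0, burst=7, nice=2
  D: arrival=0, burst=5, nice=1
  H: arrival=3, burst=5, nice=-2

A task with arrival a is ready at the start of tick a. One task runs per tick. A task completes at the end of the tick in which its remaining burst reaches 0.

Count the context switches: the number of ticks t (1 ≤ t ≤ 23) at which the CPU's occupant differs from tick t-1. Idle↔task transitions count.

t=0: ready={A,C,D} → run A
t=1: ready={A,C,D} → run A
t=2: ready={A,C,D} → run A
t=3: ready={A,C,D,H} → run A
t=4: ready={C,D,H} → run H
t=5: ready={C,D,H} → run H
t=6: ready={C,D,H} → run H
t=7: ready={C,D,H} → run H
t=8: ready={C,D,H} → run H
t=9: ready={C,D} → run D
t=10: ready={C,D} → run D
t=11: ready={C,D} → run D
t=12: ready={C,D} → run D
t=13: ready={C,D} → run D
t=14: ready={C} → run C
t=15: ready={C} → run C
t=16: ready={C} → run C
t=17: ready={C} → run C
t=18: ready={C} → run C
t=19: ready={C} → run C
t=20: ready={C} → run C
t=21: (idle)
t=22: (idle)
t=23: (idle)

context switches = 4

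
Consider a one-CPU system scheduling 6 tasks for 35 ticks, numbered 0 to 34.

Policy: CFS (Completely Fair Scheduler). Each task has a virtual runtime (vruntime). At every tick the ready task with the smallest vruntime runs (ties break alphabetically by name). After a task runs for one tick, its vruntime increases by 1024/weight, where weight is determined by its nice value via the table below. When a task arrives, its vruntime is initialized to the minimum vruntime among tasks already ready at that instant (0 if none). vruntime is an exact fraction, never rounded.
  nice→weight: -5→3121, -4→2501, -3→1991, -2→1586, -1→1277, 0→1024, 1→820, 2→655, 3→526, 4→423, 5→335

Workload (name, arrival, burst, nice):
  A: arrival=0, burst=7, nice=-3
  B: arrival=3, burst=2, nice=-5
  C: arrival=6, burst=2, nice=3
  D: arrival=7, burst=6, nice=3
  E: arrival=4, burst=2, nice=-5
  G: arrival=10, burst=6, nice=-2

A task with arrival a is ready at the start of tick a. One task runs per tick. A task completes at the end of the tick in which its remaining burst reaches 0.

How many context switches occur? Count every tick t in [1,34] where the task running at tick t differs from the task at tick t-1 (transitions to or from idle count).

context switches = 17

t=0: vr[A=0] → run A
t=1: vr[A=1024/1991] → run A
t=2: vr[A=2048/1991] → run A
t=3: vr[A=3072/1991 B=3072/1991] → run A
t=4: vr[A=4096/1991 B=3072/1991 E=3072/1991] → run B
t=5: vr[A=4096/1991 B=11626496/6213911 E=3072/1991] → run E
t=6: vr[A=4096/1991 B=11626496/6213911 C=11626496/6213911 E=11626496/6213911] → run B
t=7: vr[A=4096/1991 C=11626496/6213911 D=11626496/6213911 E=11626496/6213911] → run C
t=8: vr[A=4096/1991 C=6239290880/1634258593 D=11626496/6213911 E=11626496/6213911] → run D
t=9: vr[A=4096/1991 C=6239290880/1634258593 D=6239290880/1634258593 E=11626496/6213911] → run E
t=10: vr[A=4096/1991 C=6239290880/1634258593 D=6239290880/1634258593 G=4096/1991] → run A
t=11: vr[A=5120/1991 C=6239290880/1634258593 D=6239290880/1634258593 G=4096/1991] → run G
t=12: vr[A=5120/1991 C=6239290880/1634258593 D=6239290880/1634258593 G=4267520/1578863] → run A
t=13: vr[A=6144/1991 C=6239290880/1634258593 D=6239290880/1634258593 G=4267520/1578863] → run G
t=14: vr[A=6144/1991 C=6239290880/1634258593 D=6239290880/1634258593 G=5286912/1578863] → run A
t=15: vr[C=6239290880/1634258593 D=6239290880/1634258593 G=5286912/1578863] → run G
t=16: vr[C=6239290880/1634258593 D=6239290880/1634258593 G=6306304/1578863] → run C
t=17: vr[D=6239290880/1634258593 G=6306304/1578863] → run D
t=18: vr[D=9420813312/1634258593 G=6306304/1578863] → run G
t=19: vr[D=9420813312/1634258593 G=7325696/1578863] → run G
t=20: vr[D=9420813312/1634258593 G=8345088/1578863] → run G
t=21: vr[D=9420813312/1634258593] → run D
t=22: vr[D=12602335744/1634258593] → run D
t=23: vr[D=15783858176/1634258593] → run D
t=24: vr[D=18965380608/1634258593] → run D
t=25: (idle)
t=26: (idle)
t=27: (idle)
t=28: (idle)
t=29: (idle)
t=30: (idle)
t=31: (idle)
t=32: (idle)
t=33: (idle)
t=34: (idle)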